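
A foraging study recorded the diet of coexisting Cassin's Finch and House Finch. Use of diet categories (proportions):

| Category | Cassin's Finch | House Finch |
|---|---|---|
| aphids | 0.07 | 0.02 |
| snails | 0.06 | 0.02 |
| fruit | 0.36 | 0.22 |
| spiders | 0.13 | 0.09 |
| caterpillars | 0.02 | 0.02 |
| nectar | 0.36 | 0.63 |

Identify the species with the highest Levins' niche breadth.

Σp_Cassᵢ² = 0.07² + 0.06² + 0.36² + 0.13² + 0.02² + 0.36² = 0.0049 + 0.0036 + 0.1296 + 0.0169 + 0.0004 + 0.1296 = 0.2850
B_Cass = 1 / 0.2850 = 3.5088
Σp_Housᵢ² = 0.02² + 0.02² + 0.22² + 0.09² + 0.02² + 0.63² = 0.0004 + 0.0004 + 0.0484 + 0.0081 + 0.0004 + 0.3969 = 0.4546
B_Hous = 1 / 0.4546 = 2.1997
Highest B → broadest niche (most generalist): Cassin's Finch (B = 3.51).

Cassin's Finch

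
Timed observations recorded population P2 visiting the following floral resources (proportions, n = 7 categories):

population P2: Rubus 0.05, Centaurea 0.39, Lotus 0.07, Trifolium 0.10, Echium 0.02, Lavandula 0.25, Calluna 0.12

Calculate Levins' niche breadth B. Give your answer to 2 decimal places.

4.05

Σpᵢ² = 0.05² + 0.39² + 0.07² + 0.10² + 0.02² + 0.25² + 0.12² = 0.0025 + 0.1521 + 0.0049 + 0.0100 + 0.0004 + 0.0625 + 0.0144 = 0.2468
B = 1 / 0.2468 = 4.0519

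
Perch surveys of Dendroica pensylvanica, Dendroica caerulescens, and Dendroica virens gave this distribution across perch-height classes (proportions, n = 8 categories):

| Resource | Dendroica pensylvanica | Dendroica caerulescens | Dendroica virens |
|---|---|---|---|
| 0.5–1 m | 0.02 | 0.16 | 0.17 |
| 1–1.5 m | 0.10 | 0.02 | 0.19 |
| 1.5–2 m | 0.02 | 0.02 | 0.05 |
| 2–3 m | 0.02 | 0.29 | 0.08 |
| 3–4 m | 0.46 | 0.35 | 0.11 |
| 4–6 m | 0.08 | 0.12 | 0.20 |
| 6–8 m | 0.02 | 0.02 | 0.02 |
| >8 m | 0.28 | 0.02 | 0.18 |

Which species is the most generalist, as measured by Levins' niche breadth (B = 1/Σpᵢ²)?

Σp_pensᵢ² = 0.02² + 0.10² + 0.02² + 0.02² + 0.46² + 0.08² + 0.02² + 0.28² = 0.0004 + 0.0100 + 0.0004 + 0.0004 + 0.2116 + 0.0064 + 0.0004 + 0.0784 = 0.3080
B_pens = 1 / 0.3080 = 3.2468
Σp_caerᵢ² = 0.16² + 0.02² + 0.02² + 0.29² + 0.35² + 0.12² + 0.02² + 0.02² = 0.0256 + 0.0004 + 0.0004 + 0.0841 + 0.1225 + 0.0144 + 0.0004 + 0.0004 = 0.2482
B_caer = 1 / 0.2482 = 4.0290
Σp_vireᵢ² = 0.17² + 0.19² + 0.05² + 0.08² + 0.11² + 0.20² + 0.02² + 0.18² = 0.0289 + 0.0361 + 0.0025 + 0.0064 + 0.0121 + 0.0400 + 0.0004 + 0.0324 = 0.1588
B_vire = 1 / 0.1588 = 6.2972
Highest B → broadest niche (most generalist): Dendroica virens (B = 6.30).

Dendroica virens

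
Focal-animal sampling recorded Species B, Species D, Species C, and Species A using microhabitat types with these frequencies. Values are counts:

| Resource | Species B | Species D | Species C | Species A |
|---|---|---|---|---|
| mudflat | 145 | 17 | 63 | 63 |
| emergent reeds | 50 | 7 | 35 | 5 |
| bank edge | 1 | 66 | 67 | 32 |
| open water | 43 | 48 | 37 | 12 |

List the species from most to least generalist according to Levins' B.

Proportions for Species B (n=239): 145/239=0.6067, 50/239=0.2092, 1/239=0.0042, 43/239=0.1799
Proportions for Species D (n=138): 17/138=0.1232, 7/138=0.0507, 66/138=0.4783, 48/138=0.3478
Proportions for Species C (n=202): 63/202=0.3119, 35/202=0.1733, 67/202=0.3317, 37/202=0.1832
Proportions for Species A (n=112): 63/112=0.5625, 5/112=0.0446, 32/112=0.2857, 12/112=0.1071
Σp_Bᵢ² = 0.6067² + 0.2092² + 0.0042² + 0.1799² = 0.368085 + 0.043765 + 0.000018 + 0.032364 = 0.444232
B_B = 1 / 0.444232 = 2.2511
Σp_Dᵢ² = 0.1232² + 0.0507² + 0.4783² + 0.3478² = 0.015178 + 0.002570 + 0.228771 + 0.120965 = 0.367484
B_D = 1 / 0.367484 = 2.7212
Σp_Cᵢ² = 0.3119² + 0.1733² + 0.3317² + 0.1832² = 0.097282 + 0.030033 + 0.110025 + 0.033562 = 0.270902
B_C = 1 / 0.270902 = 3.6914
Σp_Aᵢ² = 0.5625² + 0.0446² + 0.2857² + 0.1071² = 0.316406 + 0.001989 + 0.081624 + 0.011470 = 0.411489
B_A = 1 / 0.411489 = 2.4302
Ranking by B (broadest → narrowest): Species C (3.69) > Species D (2.72) > Species A (2.43) > Species B (2.25)

Species C > Species D > Species A > Species B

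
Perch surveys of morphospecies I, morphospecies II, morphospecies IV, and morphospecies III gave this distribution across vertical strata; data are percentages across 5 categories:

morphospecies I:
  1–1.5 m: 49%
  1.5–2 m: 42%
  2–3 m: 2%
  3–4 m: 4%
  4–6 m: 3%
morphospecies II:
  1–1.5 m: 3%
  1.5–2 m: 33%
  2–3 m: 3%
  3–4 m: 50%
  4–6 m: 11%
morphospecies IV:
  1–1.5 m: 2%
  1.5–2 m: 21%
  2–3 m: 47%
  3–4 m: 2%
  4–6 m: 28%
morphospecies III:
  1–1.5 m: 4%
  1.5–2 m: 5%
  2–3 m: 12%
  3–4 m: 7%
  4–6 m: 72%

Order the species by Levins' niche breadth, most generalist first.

Convert percentages to proportions (divide by 100).
Σp_Iᵢ² = 0.49² + 0.42² + 0.02² + 0.04² + 0.03² = 0.2401 + 0.1764 + 0.0004 + 0.0016 + 0.0009 = 0.4194
B_I = 1 / 0.4194 = 2.3844
Σp_IIᵢ² = 0.03² + 0.33² + 0.03² + 0.50² + 0.11² = 0.0009 + 0.1089 + 0.0009 + 0.2500 + 0.0121 = 0.3728
B_II = 1 / 0.3728 = 2.6824
Σp_IVᵢ² = 0.02² + 0.21² + 0.47² + 0.02² + 0.28² = 0.0004 + 0.0441 + 0.2209 + 0.0004 + 0.0784 = 0.3442
B_IV = 1 / 0.3442 = 2.9053
Σp_IIIᵢ² = 0.04² + 0.05² + 0.12² + 0.07² + 0.72² = 0.0016 + 0.0025 + 0.0144 + 0.0049 + 0.5184 = 0.5418
B_III = 1 / 0.5418 = 1.8457
Ranking by B (broadest → narrowest): morphospecies IV (2.91) > morphospecies II (2.68) > morphospecies I (2.38) > morphospecies III (1.85)

morphospecies IV > morphospecies II > morphospecies I > morphospecies III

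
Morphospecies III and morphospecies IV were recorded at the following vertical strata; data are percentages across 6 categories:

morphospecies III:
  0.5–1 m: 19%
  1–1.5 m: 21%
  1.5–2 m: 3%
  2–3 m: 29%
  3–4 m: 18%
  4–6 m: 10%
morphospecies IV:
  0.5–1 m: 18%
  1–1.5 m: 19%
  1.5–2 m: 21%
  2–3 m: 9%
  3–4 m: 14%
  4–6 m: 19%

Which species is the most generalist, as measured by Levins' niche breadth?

morphospecies IV

Convert percentages to proportions (divide by 100).
Σp_IIIᵢ² = 0.19² + 0.21² + 0.03² + 0.29² + 0.18² + 0.10² = 0.0361 + 0.0441 + 0.0009 + 0.0841 + 0.0324 + 0.0100 = 0.2076
B_III = 1 / 0.2076 = 4.8170
Σp_IVᵢ² = 0.18² + 0.19² + 0.21² + 0.09² + 0.14² + 0.19² = 0.0324 + 0.0361 + 0.0441 + 0.0081 + 0.0196 + 0.0361 = 0.1764
B_IV = 1 / 0.1764 = 5.6689
Highest B → broadest niche (most generalist): morphospecies IV (B = 5.67).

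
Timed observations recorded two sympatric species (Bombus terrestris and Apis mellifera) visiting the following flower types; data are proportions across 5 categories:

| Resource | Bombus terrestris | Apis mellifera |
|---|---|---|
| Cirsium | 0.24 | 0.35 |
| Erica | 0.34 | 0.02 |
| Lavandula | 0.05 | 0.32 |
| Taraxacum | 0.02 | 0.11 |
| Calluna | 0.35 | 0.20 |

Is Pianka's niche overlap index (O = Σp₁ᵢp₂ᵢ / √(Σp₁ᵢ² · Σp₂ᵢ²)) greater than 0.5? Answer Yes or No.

Σ p₁ᵢp₂ᵢ = 0.0840 + 0.0068 + 0.0160 + 0.0022 + 0.0700 = 0.1790
Σp_1ᵢ² = 0.24² + 0.34² + 0.05² + 0.02² + 0.35² = 0.0576 + 0.1156 + 0.0025 + 0.0004 + 0.1225 = 0.2986
Σp_2ᵢ² = 0.35² + 0.02² + 0.32² + 0.11² + 0.20² = 0.1225 + 0.0004 + 0.1024 + 0.0121 + 0.0400 = 0.2774
O = 0.1790 / √(0.2986 × 0.2774) = 0.1790 / 0.28780 = 0.6220
O = 0.6220 > 0.5 → Yes.

Yes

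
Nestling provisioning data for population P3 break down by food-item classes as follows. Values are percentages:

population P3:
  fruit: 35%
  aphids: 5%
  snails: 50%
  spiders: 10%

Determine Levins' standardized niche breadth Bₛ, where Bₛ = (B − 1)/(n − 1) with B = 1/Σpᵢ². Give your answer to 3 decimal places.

0.532

Convert percentages to proportions (divide by 100).
Σpᵢ² = 0.35² + 0.05² + 0.50² + 0.10² = 0.1225 + 0.0025 + 0.2500 + 0.0100 = 0.3850
B = 1 / 0.3850 = 2.59740
Bₛ = (B − 1)/(n − 1) = (2.59740 − 1)/(4 − 1) = 1.59740/3 = 0.53247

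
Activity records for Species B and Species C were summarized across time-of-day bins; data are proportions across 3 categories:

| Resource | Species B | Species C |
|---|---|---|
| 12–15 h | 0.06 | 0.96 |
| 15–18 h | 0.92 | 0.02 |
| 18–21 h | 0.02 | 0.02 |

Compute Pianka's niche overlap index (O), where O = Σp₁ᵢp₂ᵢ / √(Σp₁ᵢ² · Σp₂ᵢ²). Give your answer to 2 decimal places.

Σ p₁ᵢp₂ᵢ = 0.0576 + 0.0184 + 0.0004 = 0.0764
Σp_1ᵢ² = 0.06² + 0.92² + 0.02² = 0.0036 + 0.8464 + 0.0004 = 0.8504
Σp_2ᵢ² = 0.96² + 0.02² + 0.02² = 0.9216 + 0.0004 + 0.0004 = 0.9224
O = 0.0764 / √(0.8504 × 0.9224) = 0.0764 / 0.88567 = 0.0863

0.09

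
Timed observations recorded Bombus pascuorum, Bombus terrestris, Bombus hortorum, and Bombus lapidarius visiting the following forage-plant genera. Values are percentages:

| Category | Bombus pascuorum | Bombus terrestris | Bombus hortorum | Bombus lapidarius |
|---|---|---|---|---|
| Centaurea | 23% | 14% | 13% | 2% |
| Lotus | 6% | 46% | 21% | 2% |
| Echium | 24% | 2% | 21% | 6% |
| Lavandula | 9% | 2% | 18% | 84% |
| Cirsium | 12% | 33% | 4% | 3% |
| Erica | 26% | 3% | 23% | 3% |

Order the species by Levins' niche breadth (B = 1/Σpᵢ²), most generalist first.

Bombus hortorum > Bombus pascuorum > Bombus terrestris > Bombus lapidarius

Convert percentages to proportions (divide by 100).
Σp_pascᵢ² = 0.23² + 0.06² + 0.24² + 0.09² + 0.12² + 0.26² = 0.0529 + 0.0036 + 0.0576 + 0.0081 + 0.0144 + 0.0676 = 0.2042
B_pasc = 1 / 0.2042 = 4.8972
Σp_terrᵢ² = 0.14² + 0.46² + 0.02² + 0.02² + 0.33² + 0.03² = 0.0196 + 0.2116 + 0.0004 + 0.0004 + 0.1089 + 0.0009 = 0.3418
B_terr = 1 / 0.3418 = 2.9257
Σp_hortᵢ² = 0.13² + 0.21² + 0.21² + 0.18² + 0.04² + 0.23² = 0.0169 + 0.0441 + 0.0441 + 0.0324 + 0.0016 + 0.0529 = 0.1920
B_hort = 1 / 0.1920 = 5.2083
Σp_lapiᵢ² = 0.02² + 0.02² + 0.06² + 0.84² + 0.03² + 0.03² = 0.0004 + 0.0004 + 0.0036 + 0.7056 + 0.0009 + 0.0009 = 0.7118
B_lapi = 1 / 0.7118 = 1.4049
Ranking by B (broadest → narrowest): Bombus hortorum (5.21) > Bombus pascuorum (4.90) > Bombus terrestris (2.93) > Bombus lapidarius (1.40)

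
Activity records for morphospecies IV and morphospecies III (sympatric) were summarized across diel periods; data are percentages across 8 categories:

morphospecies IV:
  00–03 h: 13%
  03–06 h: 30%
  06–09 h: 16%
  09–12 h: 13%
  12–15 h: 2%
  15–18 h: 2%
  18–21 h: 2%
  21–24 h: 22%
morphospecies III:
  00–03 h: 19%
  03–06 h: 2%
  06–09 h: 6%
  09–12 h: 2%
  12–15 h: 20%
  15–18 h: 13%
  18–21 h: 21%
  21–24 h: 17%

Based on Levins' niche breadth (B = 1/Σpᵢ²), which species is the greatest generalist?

morphospecies III

Convert percentages to proportions (divide by 100).
Σp_IVᵢ² = 0.13² + 0.30² + 0.16² + 0.13² + 0.02² + 0.02² + 0.02² + 0.22² = 0.0169 + 0.0900 + 0.0256 + 0.0169 + 0.0004 + 0.0004 + 0.0004 + 0.0484 = 0.1990
B_IV = 1 / 0.1990 = 5.0251
Σp_IIIᵢ² = 0.19² + 0.02² + 0.06² + 0.02² + 0.20² + 0.13² + 0.21² + 0.17² = 0.0361 + 0.0004 + 0.0036 + 0.0004 + 0.0400 + 0.0169 + 0.0441 + 0.0289 = 0.1704
B_III = 1 / 0.1704 = 5.8685
Highest B → broadest niche (most generalist): morphospecies III (B = 5.87).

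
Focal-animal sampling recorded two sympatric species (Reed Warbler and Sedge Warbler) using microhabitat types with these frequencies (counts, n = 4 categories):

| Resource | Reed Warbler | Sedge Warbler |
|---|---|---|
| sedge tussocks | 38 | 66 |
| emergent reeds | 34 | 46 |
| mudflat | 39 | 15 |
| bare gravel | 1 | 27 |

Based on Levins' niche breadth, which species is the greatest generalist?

Proportions for Reed Warbler (n=112): 38/112=0.3393, 34/112=0.3036, 39/112=0.3482, 1/112=0.0089
Proportions for Sedge Warbler (n=154): 66/154=0.4286, 46/154=0.2987, 15/154=0.0974, 27/154=0.1753
Σp_Reedᵢ² = 0.3393² + 0.3036² + 0.3482² + 0.0089² = 0.115124 + 0.092173 + 0.121243 + 0.000079 = 0.328619
B_Reed = 1 / 0.328619 = 3.0430
Σp_Sedgᵢ² = 0.4286² + 0.2987² + 0.0974² + 0.1753² = 0.183698 + 0.089222 + 0.009487 + 0.030730 = 0.313137
B_Sedg = 1 / 0.313137 = 3.1935
Highest B → broadest niche (most generalist): Sedge Warbler (B = 3.19).

Sedge Warbler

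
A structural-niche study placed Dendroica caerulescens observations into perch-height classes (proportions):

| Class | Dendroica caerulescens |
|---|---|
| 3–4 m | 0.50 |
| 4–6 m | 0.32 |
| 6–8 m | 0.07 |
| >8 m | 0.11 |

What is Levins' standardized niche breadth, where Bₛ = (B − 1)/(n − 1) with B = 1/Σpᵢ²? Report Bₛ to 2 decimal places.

0.57

Σpᵢ² = 0.50² + 0.32² + 0.07² + 0.11² = 0.2500 + 0.1024 + 0.0049 + 0.0121 = 0.3694
B = 1 / 0.3694 = 2.7071
Bₛ = (B − 1)/(n − 1) = (2.7071 − 1)/(4 − 1) = 1.7071/3 = 0.5690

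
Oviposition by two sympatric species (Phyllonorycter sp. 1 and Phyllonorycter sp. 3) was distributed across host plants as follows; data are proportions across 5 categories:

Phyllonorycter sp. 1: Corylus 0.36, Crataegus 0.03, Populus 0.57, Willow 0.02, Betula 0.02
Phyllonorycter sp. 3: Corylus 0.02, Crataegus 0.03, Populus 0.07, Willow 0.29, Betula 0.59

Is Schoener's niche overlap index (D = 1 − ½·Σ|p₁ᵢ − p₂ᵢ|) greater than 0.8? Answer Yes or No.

Σ|p₁ᵢ − p₂ᵢ| = 0.34 + 0.00 + 0.50 + 0.27 + 0.57 = 1.68
D = 1 − ½ × 1.68 = 1 − 0.840 = 0.1600
D = 0.1600 < 0.8 → No.

No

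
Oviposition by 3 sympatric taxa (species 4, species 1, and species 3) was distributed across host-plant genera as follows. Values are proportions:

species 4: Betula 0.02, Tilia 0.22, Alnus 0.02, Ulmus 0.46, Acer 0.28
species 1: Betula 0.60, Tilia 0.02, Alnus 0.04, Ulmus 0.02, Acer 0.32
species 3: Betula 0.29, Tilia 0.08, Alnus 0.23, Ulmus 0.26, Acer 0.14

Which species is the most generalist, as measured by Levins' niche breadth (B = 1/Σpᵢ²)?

Σp_4ᵢ² = 0.02² + 0.22² + 0.02² + 0.46² + 0.28² = 0.0004 + 0.0484 + 0.0004 + 0.2116 + 0.0784 = 0.3392
B_4 = 1 / 0.3392 = 2.9481
Σp_1ᵢ² = 0.60² + 0.02² + 0.04² + 0.02² + 0.32² = 0.3600 + 0.0004 + 0.0016 + 0.0004 + 0.1024 = 0.4648
B_1 = 1 / 0.4648 = 2.1515
Σp_3ᵢ² = 0.29² + 0.08² + 0.23² + 0.26² + 0.14² = 0.0841 + 0.0064 + 0.0529 + 0.0676 + 0.0196 = 0.2306
B_3 = 1 / 0.2306 = 4.3365
Highest B → broadest niche (most generalist): species 3 (B = 4.34).

species 3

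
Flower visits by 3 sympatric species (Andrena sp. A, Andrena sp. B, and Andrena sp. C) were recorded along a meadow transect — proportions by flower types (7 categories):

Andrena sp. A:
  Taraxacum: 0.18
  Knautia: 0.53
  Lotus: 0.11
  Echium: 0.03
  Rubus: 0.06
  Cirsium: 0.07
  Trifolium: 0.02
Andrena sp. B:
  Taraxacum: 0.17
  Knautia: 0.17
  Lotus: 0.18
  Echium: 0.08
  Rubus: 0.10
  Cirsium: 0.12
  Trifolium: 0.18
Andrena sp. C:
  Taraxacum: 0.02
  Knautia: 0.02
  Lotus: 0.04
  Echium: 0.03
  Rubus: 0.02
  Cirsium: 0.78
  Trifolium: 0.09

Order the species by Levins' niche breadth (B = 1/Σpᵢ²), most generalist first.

Σp_Aᵢ² = 0.18² + 0.53² + 0.11² + 0.03² + 0.06² + 0.07² + 0.02² = 0.0324 + 0.2809 + 0.0121 + 0.0009 + 0.0036 + 0.0049 + 0.0004 = 0.3352
B_A = 1 / 0.3352 = 2.9833
Σp_Bᵢ² = 0.17² + 0.17² + 0.18² + 0.08² + 0.10² + 0.12² + 0.18² = 0.0289 + 0.0289 + 0.0324 + 0.0064 + 0.0100 + 0.0144 + 0.0324 = 0.1534
B_B = 1 / 0.1534 = 6.5189
Σp_Cᵢ² = 0.02² + 0.02² + 0.04² + 0.03² + 0.02² + 0.78² + 0.09² = 0.0004 + 0.0004 + 0.0016 + 0.0009 + 0.0004 + 0.6084 + 0.0081 = 0.6202
B_C = 1 / 0.6202 = 1.6124
Ranking by B (broadest → narrowest): Andrena sp. B (6.52) > Andrena sp. A (2.98) > Andrena sp. C (1.61)

Andrena sp. B > Andrena sp. A > Andrena sp. C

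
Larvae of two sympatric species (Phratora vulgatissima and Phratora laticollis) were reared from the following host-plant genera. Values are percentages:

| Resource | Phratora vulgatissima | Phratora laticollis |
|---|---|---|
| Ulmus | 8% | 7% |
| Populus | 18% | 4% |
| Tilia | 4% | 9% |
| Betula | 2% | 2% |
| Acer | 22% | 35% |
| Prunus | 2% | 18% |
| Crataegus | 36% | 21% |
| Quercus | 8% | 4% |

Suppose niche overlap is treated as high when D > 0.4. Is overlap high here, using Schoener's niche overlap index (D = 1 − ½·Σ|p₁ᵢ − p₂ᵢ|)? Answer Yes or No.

Convert percentages to proportions (divide by 100).
Σ|p₁ᵢ − p₂ᵢ| = 0.01 + 0.14 + 0.05 + 0.00 + 0.13 + 0.16 + 0.15 + 0.04 = 0.68
D = 1 − ½ × 0.68 = 1 − 0.340 = 0.6600
D = 0.6600 > 0.4 → Yes.

Yes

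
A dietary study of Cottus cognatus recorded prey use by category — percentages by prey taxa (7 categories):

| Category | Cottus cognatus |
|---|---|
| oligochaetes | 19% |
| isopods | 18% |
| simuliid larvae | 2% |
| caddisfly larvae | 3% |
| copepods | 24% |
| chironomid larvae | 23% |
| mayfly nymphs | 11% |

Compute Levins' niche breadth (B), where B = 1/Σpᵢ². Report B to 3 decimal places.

Convert percentages to proportions (divide by 100).
Σpᵢ² = 0.19² + 0.18² + 0.02² + 0.03² + 0.24² + 0.23² + 0.11² = 0.0361 + 0.0324 + 0.0004 + 0.0009 + 0.0576 + 0.0529 + 0.0121 = 0.1924
B = 1 / 0.1924 = 5.19751

5.198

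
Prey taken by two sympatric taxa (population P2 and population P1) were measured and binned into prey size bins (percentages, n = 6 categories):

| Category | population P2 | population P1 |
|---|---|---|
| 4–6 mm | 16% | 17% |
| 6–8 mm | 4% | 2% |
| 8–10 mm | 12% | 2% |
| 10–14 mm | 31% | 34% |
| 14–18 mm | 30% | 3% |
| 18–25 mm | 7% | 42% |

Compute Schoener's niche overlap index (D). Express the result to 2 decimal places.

Convert percentages to proportions (divide by 100).
Σ|p₁ᵢ − p₂ᵢ| = 0.01 + 0.02 + 0.10 + 0.03 + 0.27 + 0.35 = 0.78
D = 1 − ½ × 0.78 = 1 − 0.390 = 0.6100

0.61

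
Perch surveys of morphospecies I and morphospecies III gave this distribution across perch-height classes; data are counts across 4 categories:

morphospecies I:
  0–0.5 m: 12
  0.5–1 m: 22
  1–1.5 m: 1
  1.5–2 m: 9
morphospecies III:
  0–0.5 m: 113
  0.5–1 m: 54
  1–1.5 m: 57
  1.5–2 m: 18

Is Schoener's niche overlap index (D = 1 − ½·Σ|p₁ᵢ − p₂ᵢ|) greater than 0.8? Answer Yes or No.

Proportions for morphospecies I (n=44): 12/44=0.2727, 22/44=0.5000, 1/44=0.0227, 9/44=0.2045
Proportions for morphospecies III (n=242): 113/242=0.4669, 54/242=0.2231, 57/242=0.2355, 18/242=0.0744
Σ|p₁ᵢ − p₂ᵢ| = 0.1942 + 0.2769 + 0.2128 + 0.1301 = 0.8140
D = 1 − ½ × 0.8140 = 1 − 0.40700 = 0.59300
D = 0.59300 < 0.8 → No.

No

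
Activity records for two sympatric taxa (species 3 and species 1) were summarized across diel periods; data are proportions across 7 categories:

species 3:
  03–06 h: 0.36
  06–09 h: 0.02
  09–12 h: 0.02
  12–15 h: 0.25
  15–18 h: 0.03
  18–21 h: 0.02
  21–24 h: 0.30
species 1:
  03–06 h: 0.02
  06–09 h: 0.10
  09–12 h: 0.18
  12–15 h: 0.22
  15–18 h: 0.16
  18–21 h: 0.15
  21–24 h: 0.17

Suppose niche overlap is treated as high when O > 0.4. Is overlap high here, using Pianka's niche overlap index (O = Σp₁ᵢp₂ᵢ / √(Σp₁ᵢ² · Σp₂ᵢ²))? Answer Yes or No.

Yes

Σ p₁ᵢp₂ᵢ = 0.0072 + 0.0020 + 0.0036 + 0.0550 + 0.0048 + 0.0030 + 0.0510 = 0.1266
Σp_1ᵢ² = 0.36² + 0.02² + 0.02² + 0.25² + 0.03² + 0.02² + 0.30² = 0.1296 + 0.0004 + 0.0004 + 0.0625 + 0.0009 + 0.0004 + 0.0900 = 0.2842
Σp_2ᵢ² = 0.02² + 0.10² + 0.18² + 0.22² + 0.16² + 0.15² + 0.17² = 0.0004 + 0.0100 + 0.0324 + 0.0484 + 0.0256 + 0.0225 + 0.0289 = 0.1682
O = 0.1266 / √(0.2842 × 0.1682) = 0.1266 / 0.21864 = 0.5790
O = 0.5790 > 0.4 → Yes.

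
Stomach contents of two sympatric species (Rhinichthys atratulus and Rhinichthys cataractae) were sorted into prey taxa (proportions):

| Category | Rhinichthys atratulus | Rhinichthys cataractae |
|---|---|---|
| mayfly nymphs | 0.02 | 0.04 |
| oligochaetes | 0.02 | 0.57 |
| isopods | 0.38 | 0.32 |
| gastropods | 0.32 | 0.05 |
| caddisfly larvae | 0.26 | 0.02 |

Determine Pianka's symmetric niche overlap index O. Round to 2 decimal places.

0.42

Σ p₁ᵢp₂ᵢ = 0.0008 + 0.0114 + 0.1216 + 0.0160 + 0.0052 = 0.1550
Σp_1ᵢ² = 0.02² + 0.02² + 0.38² + 0.32² + 0.26² = 0.0004 + 0.0004 + 0.1444 + 0.1024 + 0.0676 = 0.3152
Σp_2ᵢ² = 0.04² + 0.57² + 0.32² + 0.05² + 0.02² = 0.0016 + 0.3249 + 0.1024 + 0.0025 + 0.0004 = 0.4318
O = 0.1550 / √(0.3152 × 0.4318) = 0.1550 / 0.36892 = 0.4201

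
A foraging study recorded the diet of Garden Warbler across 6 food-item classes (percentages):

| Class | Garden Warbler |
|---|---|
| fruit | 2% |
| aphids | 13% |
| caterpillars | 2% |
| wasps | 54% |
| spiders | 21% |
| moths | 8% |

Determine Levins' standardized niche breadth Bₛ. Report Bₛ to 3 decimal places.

0.356

Convert percentages to proportions (divide by 100).
Σpᵢ² = 0.02² + 0.13² + 0.02² + 0.54² + 0.21² + 0.08² = 0.0004 + 0.0169 + 0.0004 + 0.2916 + 0.0441 + 0.0064 = 0.3598
B = 1 / 0.3598 = 2.77932
Bₛ = (B − 1)/(n − 1) = (2.77932 − 1)/(6 − 1) = 1.77932/5 = 0.35586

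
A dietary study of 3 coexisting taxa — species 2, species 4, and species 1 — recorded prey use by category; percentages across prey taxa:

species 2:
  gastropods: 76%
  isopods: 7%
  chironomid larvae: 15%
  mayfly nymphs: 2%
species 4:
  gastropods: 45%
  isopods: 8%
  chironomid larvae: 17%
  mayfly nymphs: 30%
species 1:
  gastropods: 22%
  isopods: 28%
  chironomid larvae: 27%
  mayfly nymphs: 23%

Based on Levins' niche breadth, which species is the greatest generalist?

Convert percentages to proportions (divide by 100).
Σp_2ᵢ² = 0.76² + 0.07² + 0.15² + 0.02² = 0.5776 + 0.0049 + 0.0225 + 0.0004 = 0.6054
B_2 = 1 / 0.6054 = 1.6518
Σp_4ᵢ² = 0.45² + 0.08² + 0.17² + 0.30² = 0.2025 + 0.0064 + 0.0289 + 0.0900 = 0.3278
B_4 = 1 / 0.3278 = 3.0506
Σp_1ᵢ² = 0.22² + 0.28² + 0.27² + 0.23² = 0.0484 + 0.0784 + 0.0729 + 0.0529 = 0.2526
B_1 = 1 / 0.2526 = 3.9588
Highest B → broadest niche (most generalist): species 1 (B = 3.96).

species 1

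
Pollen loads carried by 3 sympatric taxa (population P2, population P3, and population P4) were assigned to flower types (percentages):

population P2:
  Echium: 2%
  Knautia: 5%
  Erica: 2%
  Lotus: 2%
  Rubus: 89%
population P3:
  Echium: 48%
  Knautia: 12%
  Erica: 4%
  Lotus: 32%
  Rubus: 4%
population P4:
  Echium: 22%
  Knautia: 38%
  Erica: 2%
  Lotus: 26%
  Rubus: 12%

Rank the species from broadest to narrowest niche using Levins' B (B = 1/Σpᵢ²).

population P4 > population P3 > population P2

Convert percentages to proportions (divide by 100).
Σp_P2ᵢ² = 0.02² + 0.05² + 0.02² + 0.02² + 0.89² = 0.0004 + 0.0025 + 0.0004 + 0.0004 + 0.7921 = 0.7958
B_P2 = 1 / 0.7958 = 1.2566
Σp_P3ᵢ² = 0.48² + 0.12² + 0.04² + 0.32² + 0.04² = 0.2304 + 0.0144 + 0.0016 + 0.1024 + 0.0016 = 0.3504
B_P3 = 1 / 0.3504 = 2.8539
Σp_P4ᵢ² = 0.22² + 0.38² + 0.02² + 0.26² + 0.12² = 0.0484 + 0.1444 + 0.0004 + 0.0676 + 0.0144 = 0.2752
B_P4 = 1 / 0.2752 = 3.6337
Ranking by B (broadest → narrowest): population P4 (3.63) > population P3 (2.85) > population P2 (1.26)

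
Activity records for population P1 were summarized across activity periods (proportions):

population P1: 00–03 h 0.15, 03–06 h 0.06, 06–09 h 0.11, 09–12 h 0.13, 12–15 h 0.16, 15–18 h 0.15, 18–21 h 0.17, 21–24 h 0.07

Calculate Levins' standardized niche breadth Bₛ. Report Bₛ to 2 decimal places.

Σpᵢ² = 0.15² + 0.06² + 0.11² + 0.13² + 0.16² + 0.15² + 0.17² + 0.07² = 0.0225 + 0.0036 + 0.0121 + 0.0169 + 0.0256 + 0.0225 + 0.0289 + 0.0049 = 0.1370
B = 1 / 0.1370 = 7.2993
Bₛ = (B − 1)/(n − 1) = (7.2993 − 1)/(8 − 1) = 6.2993/7 = 0.8999

0.90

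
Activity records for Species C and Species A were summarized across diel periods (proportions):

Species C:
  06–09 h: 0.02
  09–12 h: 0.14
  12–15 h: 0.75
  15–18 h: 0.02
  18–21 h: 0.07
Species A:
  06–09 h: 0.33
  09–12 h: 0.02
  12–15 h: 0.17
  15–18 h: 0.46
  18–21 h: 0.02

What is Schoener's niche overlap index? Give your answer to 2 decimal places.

0.25

Σ|p₁ᵢ − p₂ᵢ| = 0.31 + 0.12 + 0.58 + 0.44 + 0.05 = 1.50
D = 1 − ½ × 1.50 = 1 − 0.750 = 0.2500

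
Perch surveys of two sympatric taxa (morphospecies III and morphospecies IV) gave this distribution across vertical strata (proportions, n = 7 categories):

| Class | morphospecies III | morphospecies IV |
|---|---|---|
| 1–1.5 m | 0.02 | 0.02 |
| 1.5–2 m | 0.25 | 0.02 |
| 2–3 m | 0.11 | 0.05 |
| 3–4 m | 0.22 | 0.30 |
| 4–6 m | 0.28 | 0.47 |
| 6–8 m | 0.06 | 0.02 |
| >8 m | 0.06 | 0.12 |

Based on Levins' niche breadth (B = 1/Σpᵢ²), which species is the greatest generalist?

Σp_IIIᵢ² = 0.02² + 0.25² + 0.11² + 0.22² + 0.28² + 0.06² + 0.06² = 0.0004 + 0.0625 + 0.0121 + 0.0484 + 0.0784 + 0.0036 + 0.0036 = 0.2090
B_III = 1 / 0.2090 = 4.7847
Σp_IVᵢ² = 0.02² + 0.02² + 0.05² + 0.30² + 0.47² + 0.02² + 0.12² = 0.0004 + 0.0004 + 0.0025 + 0.0900 + 0.2209 + 0.0004 + 0.0144 = 0.3290
B_IV = 1 / 0.3290 = 3.0395
Highest B → broadest niche (most generalist): morphospecies III (B = 4.78).

morphospecies III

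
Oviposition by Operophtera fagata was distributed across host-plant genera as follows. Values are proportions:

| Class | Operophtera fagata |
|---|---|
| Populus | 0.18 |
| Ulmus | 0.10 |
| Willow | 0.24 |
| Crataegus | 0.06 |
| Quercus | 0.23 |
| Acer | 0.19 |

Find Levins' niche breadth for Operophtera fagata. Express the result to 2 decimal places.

Σpᵢ² = 0.18² + 0.10² + 0.24² + 0.06² + 0.23² + 0.19² = 0.0324 + 0.0100 + 0.0576 + 0.0036 + 0.0529 + 0.0361 = 0.1926
B = 1 / 0.1926 = 5.1921

5.19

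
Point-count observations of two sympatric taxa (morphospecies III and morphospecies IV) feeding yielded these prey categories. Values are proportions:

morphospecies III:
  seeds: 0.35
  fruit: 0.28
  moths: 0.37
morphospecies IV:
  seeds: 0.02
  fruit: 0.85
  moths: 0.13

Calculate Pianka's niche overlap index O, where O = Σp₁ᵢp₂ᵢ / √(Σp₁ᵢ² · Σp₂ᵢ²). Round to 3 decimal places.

0.586

Σ p₁ᵢp₂ᵢ = 0.0070 + 0.2380 + 0.0481 = 0.2931
Σp_1ᵢ² = 0.35² + 0.28² + 0.37² = 0.1225 + 0.0784 + 0.1369 = 0.3378
Σp_2ᵢ² = 0.02² + 0.85² + 0.13² = 0.0004 + 0.7225 + 0.0169 = 0.7398
O = 0.2931 / √(0.3378 × 0.7398) = 0.2931 / 0.499904 = 0.58631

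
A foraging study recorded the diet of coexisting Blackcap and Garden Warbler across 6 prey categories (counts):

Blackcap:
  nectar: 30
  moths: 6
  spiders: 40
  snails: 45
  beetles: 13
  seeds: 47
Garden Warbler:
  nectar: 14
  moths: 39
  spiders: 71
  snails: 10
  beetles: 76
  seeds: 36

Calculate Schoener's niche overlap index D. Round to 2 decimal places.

Proportions for Blackcap (n=181): 30/181=0.1657, 6/181=0.0331, 40/181=0.2210, 45/181=0.2486, 13/181=0.0718, 47/181=0.2597
Proportions for Garden Warbler (n=246): 14/246=0.0569, 39/246=0.1585, 71/246=0.2886, 10/246=0.0407, 76/246=0.3089, 36/246=0.1463
Σ|p₁ᵢ − p₂ᵢ| = 0.1088 + 0.1254 + 0.0676 + 0.2079 + 0.2371 + 0.1134 = 0.8602
D = 1 − ½ × 0.8602 = 1 − 0.43010 = 0.56990

0.57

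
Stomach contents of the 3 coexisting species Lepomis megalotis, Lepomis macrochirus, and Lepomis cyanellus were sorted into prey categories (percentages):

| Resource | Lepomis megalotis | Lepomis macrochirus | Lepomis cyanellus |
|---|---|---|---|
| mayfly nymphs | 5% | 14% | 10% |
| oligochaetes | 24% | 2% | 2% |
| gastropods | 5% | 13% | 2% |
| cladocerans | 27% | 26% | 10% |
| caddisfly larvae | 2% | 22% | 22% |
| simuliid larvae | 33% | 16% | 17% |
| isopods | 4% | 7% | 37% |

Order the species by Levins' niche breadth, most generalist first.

Convert percentages to proportions (divide by 100).
Σp_megaᵢ² = 0.05² + 0.24² + 0.05² + 0.27² + 0.02² + 0.33² + 0.04² = 0.0025 + 0.0576 + 0.0025 + 0.0729 + 0.0004 + 0.1089 + 0.0016 = 0.2464
B_mega = 1 / 0.2464 = 4.0584
Σp_macrᵢ² = 0.14² + 0.02² + 0.13² + 0.26² + 0.22² + 0.16² + 0.07² = 0.0196 + 0.0004 + 0.0169 + 0.0676 + 0.0484 + 0.0256 + 0.0049 = 0.1834
B_macr = 1 / 0.1834 = 5.4526
Σp_cyanᵢ² = 0.10² + 0.02² + 0.02² + 0.10² + 0.22² + 0.17² + 0.37² = 0.0100 + 0.0004 + 0.0004 + 0.0100 + 0.0484 + 0.0289 + 0.1369 = 0.2350
B_cyan = 1 / 0.2350 = 4.2553
Ranking by B (broadest → narrowest): Lepomis macrochirus (5.45) > Lepomis cyanellus (4.26) > Lepomis megalotis (4.06)

Lepomis macrochirus > Lepomis cyanellus > Lepomis megalotis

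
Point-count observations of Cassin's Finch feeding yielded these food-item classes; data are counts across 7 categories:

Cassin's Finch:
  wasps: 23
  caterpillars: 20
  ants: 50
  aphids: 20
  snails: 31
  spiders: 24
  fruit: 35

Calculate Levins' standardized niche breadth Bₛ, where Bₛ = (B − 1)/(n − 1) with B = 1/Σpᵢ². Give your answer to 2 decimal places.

0.88

Proportions for Cassin's Finch (n=203): 23/203=0.1133, 20/203=0.0985, 50/203=0.2463, 20/203=0.0985, 31/203=0.1527, 24/203=0.1182, 35/203=0.1724
Σpᵢ² = 0.1133² + 0.0985² + 0.2463² + 0.0985² + 0.1527² + 0.1182² + 0.1724² = 0.012837 + 0.009702 + 0.060664 + 0.009702 + 0.023317 + 0.013971 + 0.029722 = 0.159915
B = 1 / 0.159915 = 6.2533
Bₛ = (B − 1)/(n − 1) = (6.2533 − 1)/(7 − 1) = 5.2533/6 = 0.8756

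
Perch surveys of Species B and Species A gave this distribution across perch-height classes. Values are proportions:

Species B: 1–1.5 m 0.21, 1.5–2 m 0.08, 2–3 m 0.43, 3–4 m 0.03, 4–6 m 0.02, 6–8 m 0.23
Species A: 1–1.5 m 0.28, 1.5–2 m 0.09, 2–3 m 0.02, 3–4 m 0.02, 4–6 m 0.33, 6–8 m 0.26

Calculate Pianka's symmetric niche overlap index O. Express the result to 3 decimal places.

Σ p₁ᵢp₂ᵢ = 0.0588 + 0.0072 + 0.0086 + 0.0006 + 0.0066 + 0.0598 = 0.1416
Σp_1ᵢ² = 0.21² + 0.08² + 0.43² + 0.03² + 0.02² + 0.23² = 0.0441 + 0.0064 + 0.1849 + 0.0009 + 0.0004 + 0.0529 = 0.2896
Σp_2ᵢ² = 0.28² + 0.09² + 0.02² + 0.02² + 0.33² + 0.26² = 0.0784 + 0.0081 + 0.0004 + 0.0004 + 0.1089 + 0.0676 = 0.2638
O = 0.1416 / √(0.2896 × 0.2638) = 0.1416 / 0.276399 = 0.51230

0.512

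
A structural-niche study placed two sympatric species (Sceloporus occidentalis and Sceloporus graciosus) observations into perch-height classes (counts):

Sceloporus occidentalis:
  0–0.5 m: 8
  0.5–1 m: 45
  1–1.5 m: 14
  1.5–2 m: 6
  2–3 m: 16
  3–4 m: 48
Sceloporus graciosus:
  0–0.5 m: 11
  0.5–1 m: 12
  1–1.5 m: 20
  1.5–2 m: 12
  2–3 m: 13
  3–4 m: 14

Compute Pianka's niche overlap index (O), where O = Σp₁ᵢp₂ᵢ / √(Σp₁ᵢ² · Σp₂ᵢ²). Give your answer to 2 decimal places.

0.78

Proportions for Sceloporus occidentalis (n=137): 8/137=0.0584, 45/137=0.3285, 14/137=0.1022, 6/137=0.0438, 16/137=0.1168, 48/137=0.3504
Proportions for Sceloporus graciosus (n=82): 11/82=0.1341, 12/82=0.1463, 20/82=0.2439, 12/82=0.1463, 13/82=0.1585, 14/82=0.1707
Σ p₁ᵢp₂ᵢ = 0.007831 + 0.048060 + 0.024927 + 0.006408 + 0.018513 + 0.059813 = 0.165552
Σp_1ᵢ² = 0.0584² + 0.3285² + 0.1022² + 0.0438² + 0.1168² + 0.3504² = 0.003411 + 0.107912 + 0.010445 + 0.001918 + 0.013642 + 0.122780 = 0.260108
Σp_2ᵢ² = 0.1341² + 0.1463² + 0.2439² + 0.1463² + 0.1585² + 0.1707² = 0.017983 + 0.021404 + 0.059487 + 0.021404 + 0.025122 + 0.029138 = 0.174538
O = 0.165552 / √(0.260108 × 0.174538) = 0.165552 / 0.2130698 = 0.7770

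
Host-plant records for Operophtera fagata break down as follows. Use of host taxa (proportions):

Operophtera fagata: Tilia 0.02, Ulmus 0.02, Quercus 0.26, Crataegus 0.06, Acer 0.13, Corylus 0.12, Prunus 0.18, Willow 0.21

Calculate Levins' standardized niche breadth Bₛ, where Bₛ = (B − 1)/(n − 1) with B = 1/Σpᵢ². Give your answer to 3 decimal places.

Σpᵢ² = 0.02² + 0.02² + 0.26² + 0.06² + 0.13² + 0.12² + 0.18² + 0.21² = 0.0004 + 0.0004 + 0.0676 + 0.0036 + 0.0169 + 0.0144 + 0.0324 + 0.0441 = 0.1798
B = 1 / 0.1798 = 5.56174
Bₛ = (B − 1)/(n − 1) = (5.56174 − 1)/(8 − 1) = 4.56174/7 = 0.65168

0.652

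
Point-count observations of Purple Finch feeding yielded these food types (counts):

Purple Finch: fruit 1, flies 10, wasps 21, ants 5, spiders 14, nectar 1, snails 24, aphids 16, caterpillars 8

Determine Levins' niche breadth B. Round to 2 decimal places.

6.02

Proportions for Purple Finch (n=100): 1/100=0.0100, 10/100=0.1000, 21/100=0.2100, 5/100=0.0500, 14/100=0.1400, 1/100=0.0100, 24/100=0.2400, 16/100=0.1600, 8/100=0.0800
Σpᵢ² = 0.0100² + 0.1000² + 0.2100² + 0.0500² + 0.1400² + 0.0100² + 0.2400² + 0.1600² + 0.0800² = 0.000100 + 0.010000 + 0.044100 + 0.002500 + 0.019600 + 0.000100 + 0.057600 + 0.025600 + 0.006400 = 0.166000
B = 1 / 0.166000 = 6.0241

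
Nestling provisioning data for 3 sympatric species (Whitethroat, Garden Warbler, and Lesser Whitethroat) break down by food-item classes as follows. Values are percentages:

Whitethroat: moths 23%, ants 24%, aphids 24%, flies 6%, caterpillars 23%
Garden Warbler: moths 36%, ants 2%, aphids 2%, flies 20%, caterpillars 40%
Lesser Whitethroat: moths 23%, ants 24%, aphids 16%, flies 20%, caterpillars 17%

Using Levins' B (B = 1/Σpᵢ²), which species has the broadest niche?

Convert percentages to proportions (divide by 100).
Σp_Whitᵢ² = 0.23² + 0.24² + 0.24² + 0.06² + 0.23² = 0.0529 + 0.0576 + 0.0576 + 0.0036 + 0.0529 = 0.2246
B_Whit = 1 / 0.2246 = 4.4524
Σp_Gardᵢ² = 0.36² + 0.02² + 0.02² + 0.20² + 0.40² = 0.1296 + 0.0004 + 0.0004 + 0.0400 + 0.1600 = 0.3304
B_Gard = 1 / 0.3304 = 3.0266
Σp_Lessᵢ² = 0.23² + 0.24² + 0.16² + 0.20² + 0.17² = 0.0529 + 0.0576 + 0.0256 + 0.0400 + 0.0289 = 0.2050
B_Less = 1 / 0.2050 = 4.8780
Highest B → broadest niche (most generalist): Lesser Whitethroat (B = 4.88).

Lesser Whitethroat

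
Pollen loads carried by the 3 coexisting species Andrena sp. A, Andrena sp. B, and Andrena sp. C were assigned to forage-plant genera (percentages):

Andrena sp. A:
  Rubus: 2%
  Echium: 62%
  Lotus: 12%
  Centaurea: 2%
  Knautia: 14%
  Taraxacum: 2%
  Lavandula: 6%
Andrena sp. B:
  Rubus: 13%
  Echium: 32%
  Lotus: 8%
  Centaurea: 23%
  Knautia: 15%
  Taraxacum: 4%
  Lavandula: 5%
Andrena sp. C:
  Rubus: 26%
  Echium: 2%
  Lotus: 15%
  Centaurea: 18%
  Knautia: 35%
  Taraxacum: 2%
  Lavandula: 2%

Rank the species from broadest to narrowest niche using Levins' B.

Convert percentages to proportions (divide by 100).
Σp_Aᵢ² = 0.02² + 0.62² + 0.12² + 0.02² + 0.14² + 0.02² + 0.06² = 0.0004 + 0.3844 + 0.0144 + 0.0004 + 0.0196 + 0.0004 + 0.0036 = 0.4232
B_A = 1 / 0.4232 = 2.3629
Σp_Bᵢ² = 0.13² + 0.32² + 0.08² + 0.23² + 0.15² + 0.04² + 0.05² = 0.0169 + 0.1024 + 0.0064 + 0.0529 + 0.0225 + 0.0016 + 0.0025 = 0.2052
B_B = 1 / 0.2052 = 4.8733
Σp_Cᵢ² = 0.26² + 0.02² + 0.15² + 0.18² + 0.35² + 0.02² + 0.02² = 0.0676 + 0.0004 + 0.0225 + 0.0324 + 0.1225 + 0.0004 + 0.0004 = 0.2462
B_C = 1 / 0.2462 = 4.0617
Ranking by B (broadest → narrowest): Andrena sp. B (4.87) > Andrena sp. C (4.06) > Andrena sp. A (2.36)

Andrena sp. B > Andrena sp. C > Andrena sp. A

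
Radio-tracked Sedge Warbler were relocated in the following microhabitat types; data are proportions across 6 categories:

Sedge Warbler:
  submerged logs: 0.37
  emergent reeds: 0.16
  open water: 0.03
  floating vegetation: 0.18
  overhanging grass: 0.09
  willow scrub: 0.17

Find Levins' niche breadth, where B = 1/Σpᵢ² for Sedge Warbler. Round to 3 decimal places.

Σpᵢ² = 0.37² + 0.16² + 0.03² + 0.18² + 0.09² + 0.17² = 0.1369 + 0.0256 + 0.0009 + 0.0324 + 0.0081 + 0.0289 = 0.2328
B = 1 / 0.2328 = 4.29553

4.296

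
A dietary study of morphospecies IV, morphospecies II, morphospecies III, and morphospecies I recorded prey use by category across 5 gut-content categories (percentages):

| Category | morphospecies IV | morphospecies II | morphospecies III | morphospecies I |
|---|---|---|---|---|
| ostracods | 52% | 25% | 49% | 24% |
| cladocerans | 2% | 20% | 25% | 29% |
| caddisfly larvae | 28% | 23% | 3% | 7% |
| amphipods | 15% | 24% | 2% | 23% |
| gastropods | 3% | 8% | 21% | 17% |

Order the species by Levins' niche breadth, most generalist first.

morphospecies II > morphospecies I > morphospecies III > morphospecies IV

Convert percentages to proportions (divide by 100).
Σp_IVᵢ² = 0.52² + 0.02² + 0.28² + 0.15² + 0.03² = 0.2704 + 0.0004 + 0.0784 + 0.0225 + 0.0009 = 0.3726
B_IV = 1 / 0.3726 = 2.6838
Σp_IIᵢ² = 0.25² + 0.20² + 0.23² + 0.24² + 0.08² = 0.0625 + 0.0400 + 0.0529 + 0.0576 + 0.0064 = 0.2194
B_II = 1 / 0.2194 = 4.5579
Σp_IIIᵢ² = 0.49² + 0.25² + 0.03² + 0.02² + 0.21² = 0.2401 + 0.0625 + 0.0009 + 0.0004 + 0.0441 = 0.3480
B_III = 1 / 0.3480 = 2.8736
Σp_Iᵢ² = 0.24² + 0.29² + 0.07² + 0.23² + 0.17² = 0.0576 + 0.0841 + 0.0049 + 0.0529 + 0.0289 = 0.2284
B_I = 1 / 0.2284 = 4.3783
Ranking by B (broadest → narrowest): morphospecies II (4.56) > morphospecies I (4.38) > morphospecies III (2.87) > morphospecies IV (2.68)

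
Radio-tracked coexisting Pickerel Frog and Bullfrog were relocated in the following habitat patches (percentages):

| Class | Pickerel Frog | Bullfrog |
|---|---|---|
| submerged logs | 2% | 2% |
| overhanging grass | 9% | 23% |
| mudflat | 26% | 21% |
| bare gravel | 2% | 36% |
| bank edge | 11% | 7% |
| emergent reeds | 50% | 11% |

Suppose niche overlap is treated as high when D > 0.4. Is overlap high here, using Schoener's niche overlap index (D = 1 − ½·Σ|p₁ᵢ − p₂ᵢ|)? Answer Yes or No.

Yes

Convert percentages to proportions (divide by 100).
Σ|p₁ᵢ − p₂ᵢ| = 0.00 + 0.14 + 0.05 + 0.34 + 0.04 + 0.39 = 0.96
D = 1 − ½ × 0.96 = 1 − 0.480 = 0.5200
D = 0.5200 > 0.4 → Yes.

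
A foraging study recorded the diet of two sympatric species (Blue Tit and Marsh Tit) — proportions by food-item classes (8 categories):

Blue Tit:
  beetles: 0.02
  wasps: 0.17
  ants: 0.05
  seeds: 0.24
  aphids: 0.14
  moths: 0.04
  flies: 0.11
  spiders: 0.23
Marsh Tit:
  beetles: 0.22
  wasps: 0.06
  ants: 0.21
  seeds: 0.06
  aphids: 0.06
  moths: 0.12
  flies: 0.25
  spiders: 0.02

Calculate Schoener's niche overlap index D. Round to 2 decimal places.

Σ|p₁ᵢ − p₂ᵢ| = 0.20 + 0.11 + 0.16 + 0.18 + 0.08 + 0.08 + 0.14 + 0.21 = 1.16
D = 1 − ½ × 1.16 = 1 − 0.580 = 0.4200

0.42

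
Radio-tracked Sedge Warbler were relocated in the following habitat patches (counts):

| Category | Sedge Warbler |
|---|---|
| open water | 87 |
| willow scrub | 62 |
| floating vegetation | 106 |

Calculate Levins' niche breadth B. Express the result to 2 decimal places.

2.87

Proportions for Sedge Warbler (n=255): 87/255=0.3412, 62/255=0.2431, 106/255=0.4157
Σpᵢ² = 0.3412² + 0.2431² + 0.4157² = 0.116417 + 0.059098 + 0.172806 = 0.348321
B = 1 / 0.348321 = 2.8709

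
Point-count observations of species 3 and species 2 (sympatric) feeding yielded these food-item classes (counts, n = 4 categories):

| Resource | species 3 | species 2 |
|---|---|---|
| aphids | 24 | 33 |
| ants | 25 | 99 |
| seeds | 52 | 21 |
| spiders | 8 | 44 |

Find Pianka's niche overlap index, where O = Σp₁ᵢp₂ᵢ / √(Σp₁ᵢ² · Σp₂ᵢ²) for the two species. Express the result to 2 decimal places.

0.65

Proportions for species 3 (n=109): 24/109=0.2202, 25/109=0.2294, 52/109=0.4771, 8/109=0.0734
Proportions for species 2 (n=197): 33/197=0.1675, 99/197=0.5025, 21/197=0.1066, 44/197=0.2234
Σ p₁ᵢp₂ᵢ = 0.036884 + 0.115274 + 0.050859 + 0.016398 = 0.219415
Σp_1ᵢ² = 0.2202² + 0.2294² + 0.4771² + 0.0734² = 0.048488 + 0.052624 + 0.227624 + 0.005388 = 0.334124
Σp_2ᵢ² = 0.1675² + 0.5025² + 0.1066² + 0.2234² = 0.028056 + 0.252506 + 0.011364 + 0.049908 = 0.341834
O = 0.219415 / √(0.334124 × 0.341834) = 0.219415 / 0.3379570 = 0.6492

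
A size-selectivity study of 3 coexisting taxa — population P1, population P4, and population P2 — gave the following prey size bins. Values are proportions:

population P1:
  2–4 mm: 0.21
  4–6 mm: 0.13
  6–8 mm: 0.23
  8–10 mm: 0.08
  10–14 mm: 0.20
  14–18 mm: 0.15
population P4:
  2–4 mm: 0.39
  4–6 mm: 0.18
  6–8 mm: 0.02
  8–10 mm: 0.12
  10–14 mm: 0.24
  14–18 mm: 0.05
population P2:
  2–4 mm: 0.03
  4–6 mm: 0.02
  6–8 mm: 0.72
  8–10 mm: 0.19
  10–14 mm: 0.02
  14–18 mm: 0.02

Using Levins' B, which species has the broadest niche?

Σp_P1ᵢ² = 0.21² + 0.13² + 0.23² + 0.08² + 0.20² + 0.15² = 0.0441 + 0.0169 + 0.0529 + 0.0064 + 0.0400 + 0.0225 = 0.1828
B_P1 = 1 / 0.1828 = 5.4705
Σp_P4ᵢ² = 0.39² + 0.18² + 0.02² + 0.12² + 0.24² + 0.05² = 0.1521 + 0.0324 + 0.0004 + 0.0144 + 0.0576 + 0.0025 = 0.2594
B_P4 = 1 / 0.2594 = 3.8551
Σp_P2ᵢ² = 0.03² + 0.02² + 0.72² + 0.19² + 0.02² + 0.02² = 0.0009 + 0.0004 + 0.5184 + 0.0361 + 0.0004 + 0.0004 = 0.5566
B_P2 = 1 / 0.5566 = 1.7966
Highest B → broadest niche (most generalist): population P1 (B = 5.47).

population P1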